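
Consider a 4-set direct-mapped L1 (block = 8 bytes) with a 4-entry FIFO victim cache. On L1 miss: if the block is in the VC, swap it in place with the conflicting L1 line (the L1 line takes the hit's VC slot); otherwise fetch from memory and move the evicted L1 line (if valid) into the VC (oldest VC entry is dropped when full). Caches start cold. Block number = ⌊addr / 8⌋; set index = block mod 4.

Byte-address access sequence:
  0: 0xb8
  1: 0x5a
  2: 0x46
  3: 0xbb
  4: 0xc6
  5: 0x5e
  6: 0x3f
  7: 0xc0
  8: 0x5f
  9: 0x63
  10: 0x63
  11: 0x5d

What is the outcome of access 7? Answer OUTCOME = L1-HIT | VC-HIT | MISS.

OUTCOME = L1-HIT

0: 0xb8 (blk 23, set 3) → MISS  vc=[]
1: 0x5a (blk 11, set 3) → MISS  vc=[23]
2: 0x46 (blk 8, set 0) → MISS  vc=[23]
3: 0xbb (blk 23, set 3) → VC-HIT  vc=[11]
4: 0xc6 (blk 24, set 0) → MISS  vc=[11, 8]
5: 0x5e (blk 11, set 3) → VC-HIT  vc=[23, 8]
6: 0x3f (blk 7, set 3) → MISS  vc=[23, 8, 11]
7: 0xc0 (blk 24, set 0) → L1-HIT  vc=[23, 8, 11]
8: 0x5f (blk 11, set 3) → VC-HIT  vc=[23, 8, 7]
9: 0x63 (blk 12, set 0) → MISS  vc=[23, 8, 7, 24]
10: 0x63 (blk 12, set 0) → L1-HIT  vc=[23, 8, 7, 24]
11: 0x5d (blk 11, set 3) → L1-HIT  vc=[23, 8, 7, 24]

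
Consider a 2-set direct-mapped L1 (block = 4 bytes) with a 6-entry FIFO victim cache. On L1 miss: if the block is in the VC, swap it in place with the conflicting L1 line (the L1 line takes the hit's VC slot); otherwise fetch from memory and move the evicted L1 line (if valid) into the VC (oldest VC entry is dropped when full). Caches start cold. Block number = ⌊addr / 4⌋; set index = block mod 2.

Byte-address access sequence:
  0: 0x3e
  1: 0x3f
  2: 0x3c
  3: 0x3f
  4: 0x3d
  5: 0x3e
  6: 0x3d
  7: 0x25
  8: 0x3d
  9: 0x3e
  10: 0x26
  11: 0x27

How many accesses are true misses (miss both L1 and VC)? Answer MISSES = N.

0: 0x3e (blk 15, set 1) → MISS  vc=[]
1: 0x3f (blk 15, set 1) → L1-HIT  vc=[]
2: 0x3c (blk 15, set 1) → L1-HIT  vc=[]
3: 0x3f (blk 15, set 1) → L1-HIT  vc=[]
4: 0x3d (blk 15, set 1) → L1-HIT  vc=[]
5: 0x3e (blk 15, set 1) → L1-HIT  vc=[]
6: 0x3d (blk 15, set 1) → L1-HIT  vc=[]
7: 0x25 (blk 9, set 1) → MISS  vc=[15]
8: 0x3d (blk 15, set 1) → VC-HIT  vc=[9]
9: 0x3e (blk 15, set 1) → L1-HIT  vc=[9]
10: 0x26 (blk 9, set 1) → VC-HIT  vc=[15]
11: 0x27 (blk 9, set 1) → L1-HIT  vc=[15]

MISSES = 2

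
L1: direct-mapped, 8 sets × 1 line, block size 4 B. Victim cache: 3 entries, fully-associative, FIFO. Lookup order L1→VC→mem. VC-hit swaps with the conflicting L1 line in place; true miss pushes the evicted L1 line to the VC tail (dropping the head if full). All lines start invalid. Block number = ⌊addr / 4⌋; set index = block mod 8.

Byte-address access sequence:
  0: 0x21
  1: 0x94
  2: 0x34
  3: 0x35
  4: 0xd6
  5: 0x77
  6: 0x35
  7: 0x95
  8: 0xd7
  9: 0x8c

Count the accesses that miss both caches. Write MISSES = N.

MISSES = 6

  [0] addr=0x21 blk=8 s=0: MISS | VC []
  [1] addr=0x94 blk=37 s=5: MISS | VC []
  [2] addr=0x34 blk=13 s=5: MISS | VC [37]
  [3] addr=0x35 blk=13 s=5: L1-HIT | VC [37]
  [4] addr=0xd6 blk=53 s=5: MISS | VC [37, 13]
  [5] addr=0x77 blk=29 s=5: MISS | VC [37, 13, 53]
  [6] addr=0x35 blk=13 s=5: VC-HIT | VC [37, 29, 53]
  [7] addr=0x95 blk=37 s=5: VC-HIT | VC [13, 29, 53]
  [8] addr=0xd7 blk=53 s=5: VC-HIT | VC [13, 29, 37]
  [9] addr=0x8c blk=35 s=3: MISS | VC [13, 29, 37]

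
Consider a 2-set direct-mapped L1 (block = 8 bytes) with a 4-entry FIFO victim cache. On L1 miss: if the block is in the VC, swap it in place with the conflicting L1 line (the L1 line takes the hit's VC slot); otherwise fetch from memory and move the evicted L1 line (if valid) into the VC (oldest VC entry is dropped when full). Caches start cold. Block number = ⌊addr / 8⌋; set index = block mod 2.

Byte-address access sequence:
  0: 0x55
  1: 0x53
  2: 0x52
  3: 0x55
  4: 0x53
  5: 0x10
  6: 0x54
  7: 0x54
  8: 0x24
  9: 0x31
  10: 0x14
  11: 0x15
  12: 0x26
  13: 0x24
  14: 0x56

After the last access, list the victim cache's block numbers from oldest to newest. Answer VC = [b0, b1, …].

VC = [6, 4, 2]

  [0] addr=0x55 blk=10 s=0: MISS | VC []
  [1] addr=0x53 blk=10 s=0: L1-HIT | VC []
  [2] addr=0x52 blk=10 s=0: L1-HIT | VC []
  [3] addr=0x55 blk=10 s=0: L1-HIT | VC []
  [4] addr=0x53 blk=10 s=0: L1-HIT | VC []
  [5] addr=0x10 blk=2 s=0: MISS | VC [10]
  [6] addr=0x54 blk=10 s=0: VC-HIT | VC [2]
  [7] addr=0x54 blk=10 s=0: L1-HIT | VC [2]
  [8] addr=0x24 blk=4 s=0: MISS | VC [2, 10]
  [9] addr=0x31 blk=6 s=0: MISS | VC [2, 10, 4]
  [10] addr=0x14 blk=2 s=0: VC-HIT | VC [6, 10, 4]
  [11] addr=0x15 blk=2 s=0: L1-HIT | VC [6, 10, 4]
  [12] addr=0x26 blk=4 s=0: VC-HIT | VC [6, 10, 2]
  [13] addr=0x24 blk=4 s=0: L1-HIT | VC [6, 10, 2]
  [14] addr=0x56 blk=10 s=0: VC-HIT | VC [6, 4, 2]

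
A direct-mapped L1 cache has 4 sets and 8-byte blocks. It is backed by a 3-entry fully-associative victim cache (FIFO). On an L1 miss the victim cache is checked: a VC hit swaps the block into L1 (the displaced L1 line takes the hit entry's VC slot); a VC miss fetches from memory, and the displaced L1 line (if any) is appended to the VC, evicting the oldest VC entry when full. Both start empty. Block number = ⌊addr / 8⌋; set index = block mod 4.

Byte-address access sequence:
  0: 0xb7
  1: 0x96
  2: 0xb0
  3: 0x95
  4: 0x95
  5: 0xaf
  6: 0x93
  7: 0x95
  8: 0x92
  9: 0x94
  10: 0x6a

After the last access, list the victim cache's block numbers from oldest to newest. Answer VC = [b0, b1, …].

  [0] addr=0xb7 blk=22 s=2: MISS | VC []
  [1] addr=0x96 blk=18 s=2: MISS | VC [22]
  [2] addr=0xb0 blk=22 s=2: VC-HIT | VC [18]
  [3] addr=0x95 blk=18 s=2: VC-HIT | VC [22]
  [4] addr=0x95 blk=18 s=2: L1-HIT | VC [22]
  [5] addr=0xaf blk=21 s=1: MISS | VC [22]
  [6] addr=0x93 blk=18 s=2: L1-HIT | VC [22]
  [7] addr=0x95 blk=18 s=2: L1-HIT | VC [22]
  [8] addr=0x92 blk=18 s=2: L1-HIT | VC [22]
  [9] addr=0x94 blk=18 s=2: L1-HIT | VC [22]
  [10] addr=0x6a blk=13 s=1: MISS | VC [22, 21]

VC = [22, 21]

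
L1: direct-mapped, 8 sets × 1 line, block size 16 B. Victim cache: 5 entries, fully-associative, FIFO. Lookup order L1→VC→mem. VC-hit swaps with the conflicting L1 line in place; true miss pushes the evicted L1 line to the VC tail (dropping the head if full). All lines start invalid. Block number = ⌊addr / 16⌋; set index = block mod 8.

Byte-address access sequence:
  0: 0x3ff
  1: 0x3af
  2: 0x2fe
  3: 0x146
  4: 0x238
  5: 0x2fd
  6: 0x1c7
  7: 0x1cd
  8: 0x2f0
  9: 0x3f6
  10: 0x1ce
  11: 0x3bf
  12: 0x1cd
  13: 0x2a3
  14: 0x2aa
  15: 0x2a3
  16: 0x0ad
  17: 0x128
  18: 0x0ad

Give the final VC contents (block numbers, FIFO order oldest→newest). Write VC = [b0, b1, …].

VC = [20, 35, 58, 42, 18]

#0 0x3ff→b63/s7 MISS; vc=[]
#1 0x3af→b58/s2 MISS; vc=[]
#2 0x2fe→b47/s7 MISS; vc=[63]
#3 0x146→b20/s4 MISS; vc=[63]
#4 0x238→b35/s3 MISS; vc=[63]
#5 0x2fd→b47/s7 L1-HIT; vc=[63]
#6 0x1c7→b28/s4 MISS; vc=[63,20]
#7 0x1cd→b28/s4 L1-HIT; vc=[63,20]
#8 0x2f0→b47/s7 L1-HIT; vc=[63,20]
#9 0x3f6→b63/s7 VC-HIT; vc=[47,20]
#10 0x1ce→b28/s4 L1-HIT; vc=[47,20]
#11 0x3bf→b59/s3 MISS; vc=[47,20,35]
#12 0x1cd→b28/s4 L1-HIT; vc=[47,20,35]
#13 0x2a3→b42/s2 MISS; vc=[47,20,35,58]
#14 0x2aa→b42/s2 L1-HIT; vc=[47,20,35,58]
#15 0x2a3→b42/s2 L1-HIT; vc=[47,20,35,58]
#16 0xad→b10/s2 MISS; vc=[47,20,35,58,42]
#17 0x128→b18/s2 MISS; vc=[20,35,58,42,10]
#18 0xad→b10/s2 VC-HIT; vc=[20,35,58,42,18]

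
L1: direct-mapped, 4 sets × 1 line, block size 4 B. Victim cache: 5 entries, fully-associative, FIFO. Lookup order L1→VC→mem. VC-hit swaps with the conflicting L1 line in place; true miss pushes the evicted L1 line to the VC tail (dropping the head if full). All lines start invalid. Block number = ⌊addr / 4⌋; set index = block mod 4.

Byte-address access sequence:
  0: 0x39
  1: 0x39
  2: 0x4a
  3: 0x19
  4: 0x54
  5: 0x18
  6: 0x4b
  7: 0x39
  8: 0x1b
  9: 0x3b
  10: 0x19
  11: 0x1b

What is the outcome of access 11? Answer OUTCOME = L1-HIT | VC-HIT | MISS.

OUTCOME = L1-HIT

0: 0x39 (blk 14, set 2) → MISS  vc=[]
1: 0x39 (blk 14, set 2) → L1-HIT  vc=[]
2: 0x4a (blk 18, set 2) → MISS  vc=[14]
3: 0x19 (blk 6, set 2) → MISS  vc=[14, 18]
4: 0x54 (blk 21, set 1) → MISS  vc=[14, 18]
5: 0x18 (blk 6, set 2) → L1-HIT  vc=[14, 18]
6: 0x4b (blk 18, set 2) → VC-HIT  vc=[14, 6]
7: 0x39 (blk 14, set 2) → VC-HIT  vc=[18, 6]
8: 0x1b (blk 6, set 2) → VC-HIT  vc=[18, 14]
9: 0x3b (blk 14, set 2) → VC-HIT  vc=[18, 6]
10: 0x19 (blk 6, set 2) → VC-HIT  vc=[18, 14]
11: 0x1b (blk 6, set 2) → L1-HIT  vc=[18, 14]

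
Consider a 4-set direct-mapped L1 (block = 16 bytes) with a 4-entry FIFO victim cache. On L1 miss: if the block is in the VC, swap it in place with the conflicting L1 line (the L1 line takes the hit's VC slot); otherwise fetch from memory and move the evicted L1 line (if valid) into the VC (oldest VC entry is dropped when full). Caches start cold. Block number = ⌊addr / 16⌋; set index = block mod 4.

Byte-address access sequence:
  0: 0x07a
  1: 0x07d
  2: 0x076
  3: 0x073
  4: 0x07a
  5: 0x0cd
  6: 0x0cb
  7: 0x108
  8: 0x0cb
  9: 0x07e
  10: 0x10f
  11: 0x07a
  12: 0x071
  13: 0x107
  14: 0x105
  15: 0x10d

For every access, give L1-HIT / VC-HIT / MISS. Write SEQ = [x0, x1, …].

0: 0x7a (blk 7, set 3) → MISS  vc=[]
1: 0x7d (blk 7, set 3) → L1-HIT  vc=[]
2: 0x76 (blk 7, set 3) → L1-HIT  vc=[]
3: 0x73 (blk 7, set 3) → L1-HIT  vc=[]
4: 0x7a (blk 7, set 3) → L1-HIT  vc=[]
5: 0xcd (blk 12, set 0) → MISS  vc=[]
6: 0xcb (blk 12, set 0) → L1-HIT  vc=[]
7: 0x108 (blk 16, set 0) → MISS  vc=[12]
8: 0xcb (blk 12, set 0) → VC-HIT  vc=[16]
9: 0x7e (blk 7, set 3) → L1-HIT  vc=[16]
10: 0x10f (blk 16, set 0) → VC-HIT  vc=[12]
11: 0x7a (blk 7, set 3) → L1-HIT  vc=[12]
12: 0x71 (blk 7, set 3) → L1-HIT  vc=[12]
13: 0x107 (blk 16, set 0) → L1-HIT  vc=[12]
14: 0x105 (blk 16, set 0) → L1-HIT  vc=[12]
15: 0x10d (blk 16, set 0) → L1-HIT  vc=[12]

SEQ = [MISS, L1-HIT, L1-HIT, L1-HIT, L1-HIT, MISS, L1-HIT, MISS, VC-HIT, L1-HIT, VC-HIT, L1-HIT, L1-HIT, L1-HIT, L1-HIT, L1-HIT]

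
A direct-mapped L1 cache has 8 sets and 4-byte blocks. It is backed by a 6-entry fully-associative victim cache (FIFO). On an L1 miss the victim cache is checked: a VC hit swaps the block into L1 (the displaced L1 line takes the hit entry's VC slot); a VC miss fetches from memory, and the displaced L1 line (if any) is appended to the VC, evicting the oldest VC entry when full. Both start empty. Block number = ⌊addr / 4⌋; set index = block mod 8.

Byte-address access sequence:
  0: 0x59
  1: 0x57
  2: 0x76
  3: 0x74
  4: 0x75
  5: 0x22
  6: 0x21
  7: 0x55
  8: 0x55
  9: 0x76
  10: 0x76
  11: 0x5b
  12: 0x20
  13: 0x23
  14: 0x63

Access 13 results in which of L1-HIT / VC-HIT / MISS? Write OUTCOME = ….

OUTCOME = L1-HIT

#0 0x59→b22/s6 MISS; vc=[]
#1 0x57→b21/s5 MISS; vc=[]
#2 0x76→b29/s5 MISS; vc=[21]
#3 0x74→b29/s5 L1-HIT; vc=[21]
#4 0x75→b29/s5 L1-HIT; vc=[21]
#5 0x22→b8/s0 MISS; vc=[21]
#6 0x21→b8/s0 L1-HIT; vc=[21]
#7 0x55→b21/s5 VC-HIT; vc=[29]
#8 0x55→b21/s5 L1-HIT; vc=[29]
#9 0x76→b29/s5 VC-HIT; vc=[21]
#10 0x76→b29/s5 L1-HIT; vc=[21]
#11 0x5b→b22/s6 L1-HIT; vc=[21]
#12 0x20→b8/s0 L1-HIT; vc=[21]
#13 0x23→b8/s0 L1-HIT; vc=[21]
#14 0x63→b24/s0 MISS; vc=[21,8]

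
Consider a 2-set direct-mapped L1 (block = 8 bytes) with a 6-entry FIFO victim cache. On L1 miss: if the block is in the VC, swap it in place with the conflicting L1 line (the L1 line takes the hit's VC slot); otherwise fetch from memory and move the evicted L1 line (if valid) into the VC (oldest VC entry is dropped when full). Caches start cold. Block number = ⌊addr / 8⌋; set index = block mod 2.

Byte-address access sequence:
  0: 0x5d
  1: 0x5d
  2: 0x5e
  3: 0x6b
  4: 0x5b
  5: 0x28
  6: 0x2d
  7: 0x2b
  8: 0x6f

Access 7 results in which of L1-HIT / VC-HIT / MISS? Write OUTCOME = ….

OUTCOME = L1-HIT

  [0] addr=0x5d blk=11 s=1: MISS | VC []
  [1] addr=0x5d blk=11 s=1: L1-HIT | VC []
  [2] addr=0x5e blk=11 s=1: L1-HIT | VC []
  [3] addr=0x6b blk=13 s=1: MISS | VC [11]
  [4] addr=0x5b blk=11 s=1: VC-HIT | VC [13]
  [5] addr=0x28 blk=5 s=1: MISS | VC [13, 11]
  [6] addr=0x2d blk=5 s=1: L1-HIT | VC [13, 11]
  [7] addr=0x2b blk=5 s=1: L1-HIT | VC [13, 11]
  [8] addr=0x6f blk=13 s=1: VC-HIT | VC [5, 11]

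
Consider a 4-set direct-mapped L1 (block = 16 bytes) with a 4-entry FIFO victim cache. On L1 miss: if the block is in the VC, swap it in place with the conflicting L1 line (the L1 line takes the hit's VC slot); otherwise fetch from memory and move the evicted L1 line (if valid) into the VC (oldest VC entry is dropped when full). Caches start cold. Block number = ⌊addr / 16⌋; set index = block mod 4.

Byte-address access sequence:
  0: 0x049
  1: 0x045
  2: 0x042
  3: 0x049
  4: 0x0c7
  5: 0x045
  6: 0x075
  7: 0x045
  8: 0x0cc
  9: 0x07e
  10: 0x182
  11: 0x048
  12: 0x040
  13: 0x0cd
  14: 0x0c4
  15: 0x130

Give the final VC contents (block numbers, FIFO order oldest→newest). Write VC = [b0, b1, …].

#0 0x49→b4/s0 MISS; vc=[]
#1 0x45→b4/s0 L1-HIT; vc=[]
#2 0x42→b4/s0 L1-HIT; vc=[]
#3 0x49→b4/s0 L1-HIT; vc=[]
#4 0xc7→b12/s0 MISS; vc=[4]
#5 0x45→b4/s0 VC-HIT; vc=[12]
#6 0x75→b7/s3 MISS; vc=[12]
#7 0x45→b4/s0 L1-HIT; vc=[12]
#8 0xcc→b12/s0 VC-HIT; vc=[4]
#9 0x7e→b7/s3 L1-HIT; vc=[4]
#10 0x182→b24/s0 MISS; vc=[4,12]
#11 0x48→b4/s0 VC-HIT; vc=[24,12]
#12 0x40→b4/s0 L1-HIT; vc=[24,12]
#13 0xcd→b12/s0 VC-HIT; vc=[24,4]
#14 0xc4→b12/s0 L1-HIT; vc=[24,4]
#15 0x130→b19/s3 MISS; vc=[24,4,7]

VC = [24, 4, 7]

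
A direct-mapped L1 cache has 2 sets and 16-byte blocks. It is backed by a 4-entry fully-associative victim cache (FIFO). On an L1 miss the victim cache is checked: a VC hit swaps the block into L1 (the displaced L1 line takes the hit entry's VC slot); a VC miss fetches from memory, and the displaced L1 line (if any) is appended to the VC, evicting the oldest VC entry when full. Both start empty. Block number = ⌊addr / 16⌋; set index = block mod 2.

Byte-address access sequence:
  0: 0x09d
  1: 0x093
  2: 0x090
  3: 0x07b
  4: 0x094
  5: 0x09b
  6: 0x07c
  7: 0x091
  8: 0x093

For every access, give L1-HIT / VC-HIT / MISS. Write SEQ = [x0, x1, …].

#0 0x9d→b9/s1 MISS; vc=[]
#1 0x93→b9/s1 L1-HIT; vc=[]
#2 0x90→b9/s1 L1-HIT; vc=[]
#3 0x7b→b7/s1 MISS; vc=[9]
#4 0x94→b9/s1 VC-HIT; vc=[7]
#5 0x9b→b9/s1 L1-HIT; vc=[7]
#6 0x7c→b7/s1 VC-HIT; vc=[9]
#7 0x91→b9/s1 VC-HIT; vc=[7]
#8 0x93→b9/s1 L1-HIT; vc=[7]

SEQ = [MISS, L1-HIT, L1-HIT, MISS, VC-HIT, L1-HIT, VC-HIT, VC-HIT, L1-HIT]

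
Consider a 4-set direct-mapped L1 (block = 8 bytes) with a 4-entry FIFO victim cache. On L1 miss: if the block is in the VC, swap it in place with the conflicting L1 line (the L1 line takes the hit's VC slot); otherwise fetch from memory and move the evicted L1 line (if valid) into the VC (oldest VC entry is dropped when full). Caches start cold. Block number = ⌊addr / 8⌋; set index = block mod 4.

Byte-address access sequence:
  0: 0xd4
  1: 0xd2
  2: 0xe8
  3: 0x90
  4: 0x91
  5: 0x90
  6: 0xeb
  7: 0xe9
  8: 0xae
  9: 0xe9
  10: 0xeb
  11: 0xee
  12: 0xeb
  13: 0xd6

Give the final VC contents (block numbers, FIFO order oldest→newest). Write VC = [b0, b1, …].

0: 0xd4 (blk 26, set 2) → MISS  vc=[]
1: 0xd2 (blk 26, set 2) → L1-HIT  vc=[]
2: 0xe8 (blk 29, set 1) → MISS  vc=[]
3: 0x90 (blk 18, set 2) → MISS  vc=[26]
4: 0x91 (blk 18, set 2) → L1-HIT  vc=[26]
5: 0x90 (blk 18, set 2) → L1-HIT  vc=[26]
6: 0xeb (blk 29, set 1) → L1-HIT  vc=[26]
7: 0xe9 (blk 29, set 1) → L1-HIT  vc=[26]
8: 0xae (blk 21, set 1) → MISS  vc=[26, 29]
9: 0xe9 (blk 29, set 1) → VC-HIT  vc=[26, 21]
10: 0xeb (blk 29, set 1) → L1-HIT  vc=[26, 21]
11: 0xee (blk 29, set 1) → L1-HIT  vc=[26, 21]
12: 0xeb (blk 29, set 1) → L1-HIT  vc=[26, 21]
13: 0xd6 (blk 26, set 2) → VC-HIT  vc=[18, 21]

VC = [18, 21]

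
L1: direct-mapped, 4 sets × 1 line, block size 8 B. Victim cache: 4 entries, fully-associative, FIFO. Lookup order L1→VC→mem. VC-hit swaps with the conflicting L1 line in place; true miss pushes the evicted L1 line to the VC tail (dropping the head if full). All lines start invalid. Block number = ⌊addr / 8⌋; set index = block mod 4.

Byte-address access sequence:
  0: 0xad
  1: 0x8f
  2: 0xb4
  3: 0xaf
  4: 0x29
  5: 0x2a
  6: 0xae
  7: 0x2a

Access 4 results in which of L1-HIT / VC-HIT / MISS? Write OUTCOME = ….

0: 0xad (blk 21, set 1) → MISS  vc=[]
1: 0x8f (blk 17, set 1) → MISS  vc=[21]
2: 0xb4 (blk 22, set 2) → MISS  vc=[21]
3: 0xaf (blk 21, set 1) → VC-HIT  vc=[17]
4: 0x29 (blk 5, set 1) → MISS  vc=[17, 21]
5: 0x2a (blk 5, set 1) → L1-HIT  vc=[17, 21]
6: 0xae (blk 21, set 1) → VC-HIT  vc=[17, 5]
7: 0x2a (blk 5, set 1) → VC-HIT  vc=[17, 21]

OUTCOME = MISS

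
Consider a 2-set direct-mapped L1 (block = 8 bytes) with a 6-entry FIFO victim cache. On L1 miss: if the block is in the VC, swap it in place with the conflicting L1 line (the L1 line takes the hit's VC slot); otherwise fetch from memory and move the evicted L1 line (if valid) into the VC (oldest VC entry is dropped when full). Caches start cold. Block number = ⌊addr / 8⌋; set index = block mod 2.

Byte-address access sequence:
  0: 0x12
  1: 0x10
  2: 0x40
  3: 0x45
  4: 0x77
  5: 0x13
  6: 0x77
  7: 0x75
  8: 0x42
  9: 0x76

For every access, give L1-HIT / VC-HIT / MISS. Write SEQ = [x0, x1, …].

0: 0x12 (blk 2, set 0) → MISS  vc=[]
1: 0x10 (blk 2, set 0) → L1-HIT  vc=[]
2: 0x40 (blk 8, set 0) → MISS  vc=[2]
3: 0x45 (blk 8, set 0) → L1-HIT  vc=[2]
4: 0x77 (blk 14, set 0) → MISS  vc=[2, 8]
5: 0x13 (blk 2, set 0) → VC-HIT  vc=[14, 8]
6: 0x77 (blk 14, set 0) → VC-HIT  vc=[2, 8]
7: 0x75 (blk 14, set 0) → L1-HIT  vc=[2, 8]
8: 0x42 (blk 8, set 0) → VC-HIT  vc=[2, 14]
9: 0x76 (blk 14, set 0) → VC-HIT  vc=[2, 8]

SEQ = [MISS, L1-HIT, MISS, L1-HIT, MISS, VC-HIT, VC-HIT, L1-HIT, VC-HIT, VC-HIT]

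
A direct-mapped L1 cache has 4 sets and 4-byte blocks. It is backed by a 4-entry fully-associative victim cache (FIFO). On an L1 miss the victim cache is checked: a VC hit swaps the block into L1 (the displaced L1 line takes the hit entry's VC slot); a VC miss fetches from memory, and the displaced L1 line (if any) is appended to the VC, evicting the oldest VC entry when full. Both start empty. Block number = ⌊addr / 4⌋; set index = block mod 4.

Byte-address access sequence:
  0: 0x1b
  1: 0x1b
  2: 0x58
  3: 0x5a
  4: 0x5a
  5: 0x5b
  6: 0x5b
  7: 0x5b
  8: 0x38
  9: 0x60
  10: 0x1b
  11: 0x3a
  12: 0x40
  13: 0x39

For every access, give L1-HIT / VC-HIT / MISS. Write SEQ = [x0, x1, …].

SEQ = [MISS, L1-HIT, MISS, L1-HIT, L1-HIT, L1-HIT, L1-HIT, L1-HIT, MISS, MISS, VC-HIT, VC-HIT, MISS, L1-HIT]

0: 0x1b (blk 6, set 2) → MISS  vc=[]
1: 0x1b (blk 6, set 2) → L1-HIT  vc=[]
2: 0x58 (blk 22, set 2) → MISS  vc=[6]
3: 0x5a (blk 22, set 2) → L1-HIT  vc=[6]
4: 0x5a (blk 22, set 2) → L1-HIT  vc=[6]
5: 0x5b (blk 22, set 2) → L1-HIT  vc=[6]
6: 0x5b (blk 22, set 2) → L1-HIT  vc=[6]
7: 0x5b (blk 22, set 2) → L1-HIT  vc=[6]
8: 0x38 (blk 14, set 2) → MISS  vc=[6, 22]
9: 0x60 (blk 24, set 0) → MISS  vc=[6, 22]
10: 0x1b (blk 6, set 2) → VC-HIT  vc=[14, 22]
11: 0x3a (blk 14, set 2) → VC-HIT  vc=[6, 22]
12: 0x40 (blk 16, set 0) → MISS  vc=[6, 22, 24]
13: 0x39 (blk 14, set 2) → L1-HIT  vc=[6, 22, 24]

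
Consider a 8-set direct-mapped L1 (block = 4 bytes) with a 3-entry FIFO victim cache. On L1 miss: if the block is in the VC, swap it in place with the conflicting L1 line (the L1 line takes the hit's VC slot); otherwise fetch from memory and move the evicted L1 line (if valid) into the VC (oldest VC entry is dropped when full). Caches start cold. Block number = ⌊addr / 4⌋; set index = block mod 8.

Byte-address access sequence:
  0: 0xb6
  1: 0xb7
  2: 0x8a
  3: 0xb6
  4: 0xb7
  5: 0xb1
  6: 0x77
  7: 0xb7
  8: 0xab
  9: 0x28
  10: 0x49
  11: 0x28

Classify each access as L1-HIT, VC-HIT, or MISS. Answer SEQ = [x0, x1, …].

0: 0xb6 (blk 45, set 5) → MISS  vc=[]
1: 0xb7 (blk 45, set 5) → L1-HIT  vc=[]
2: 0x8a (blk 34, set 2) → MISS  vc=[]
3: 0xb6 (blk 45, set 5) → L1-HIT  vc=[]
4: 0xb7 (blk 45, set 5) → L1-HIT  vc=[]
5: 0xb1 (blk 44, set 4) → MISS  vc=[]
6: 0x77 (blk 29, set 5) → MISS  vc=[45]
7: 0xb7 (blk 45, set 5) → VC-HIT  vc=[29]
8: 0xab (blk 42, set 2) → MISS  vc=[29, 34]
9: 0x28 (blk 10, set 2) → MISS  vc=[29, 34, 42]
10: 0x49 (blk 18, set 2) → MISS  vc=[34, 42, 10]
11: 0x28 (blk 10, set 2) → VC-HIT  vc=[34, 42, 18]

SEQ = [MISS, L1-HIT, MISS, L1-HIT, L1-HIT, MISS, MISS, VC-HIT, MISS, MISS, MISS, VC-HIT]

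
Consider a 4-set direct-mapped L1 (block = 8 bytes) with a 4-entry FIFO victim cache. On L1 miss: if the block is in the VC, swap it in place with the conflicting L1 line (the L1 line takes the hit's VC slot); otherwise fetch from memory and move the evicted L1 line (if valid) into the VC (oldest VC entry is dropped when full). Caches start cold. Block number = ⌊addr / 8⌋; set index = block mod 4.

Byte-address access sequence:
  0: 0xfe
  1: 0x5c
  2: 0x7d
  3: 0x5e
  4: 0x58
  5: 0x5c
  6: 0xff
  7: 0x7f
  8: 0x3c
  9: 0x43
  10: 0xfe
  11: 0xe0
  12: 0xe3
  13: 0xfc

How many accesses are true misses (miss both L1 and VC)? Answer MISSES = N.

MISSES = 6

#0 0xfe→b31/s3 MISS; vc=[]
#1 0x5c→b11/s3 MISS; vc=[31]
#2 0x7d→b15/s3 MISS; vc=[31,11]
#3 0x5e→b11/s3 VC-HIT; vc=[31,15]
#4 0x58→b11/s3 L1-HIT; vc=[31,15]
#5 0x5c→b11/s3 L1-HIT; vc=[31,15]
#6 0xff→b31/s3 VC-HIT; vc=[11,15]
#7 0x7f→b15/s3 VC-HIT; vc=[11,31]
#8 0x3c→b7/s3 MISS; vc=[11,31,15]
#9 0x43→b8/s0 MISS; vc=[11,31,15]
#10 0xfe→b31/s3 VC-HIT; vc=[11,7,15]
#11 0xe0→b28/s0 MISS; vc=[11,7,15,8]
#12 0xe3→b28/s0 L1-HIT; vc=[11,7,15,8]
#13 0xfc→b31/s3 L1-HIT; vc=[11,7,15,8]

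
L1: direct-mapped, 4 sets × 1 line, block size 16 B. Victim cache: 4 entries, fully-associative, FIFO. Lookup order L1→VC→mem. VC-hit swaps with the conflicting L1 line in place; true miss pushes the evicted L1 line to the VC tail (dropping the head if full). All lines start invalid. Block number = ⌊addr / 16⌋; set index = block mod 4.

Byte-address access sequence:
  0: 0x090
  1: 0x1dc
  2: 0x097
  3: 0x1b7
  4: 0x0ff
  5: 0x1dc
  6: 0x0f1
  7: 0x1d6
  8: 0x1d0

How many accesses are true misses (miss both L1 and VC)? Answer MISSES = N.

#0 0x90→b9/s1 MISS; vc=[]
#1 0x1dc→b29/s1 MISS; vc=[9]
#2 0x97→b9/s1 VC-HIT; vc=[29]
#3 0x1b7→b27/s3 MISS; vc=[29]
#4 0xff→b15/s3 MISS; vc=[29,27]
#5 0x1dc→b29/s1 VC-HIT; vc=[9,27]
#6 0xf1→b15/s3 L1-HIT; vc=[9,27]
#7 0x1d6→b29/s1 L1-HIT; vc=[9,27]
#8 0x1d0→b29/s1 L1-HIT; vc=[9,27]

MISSES = 4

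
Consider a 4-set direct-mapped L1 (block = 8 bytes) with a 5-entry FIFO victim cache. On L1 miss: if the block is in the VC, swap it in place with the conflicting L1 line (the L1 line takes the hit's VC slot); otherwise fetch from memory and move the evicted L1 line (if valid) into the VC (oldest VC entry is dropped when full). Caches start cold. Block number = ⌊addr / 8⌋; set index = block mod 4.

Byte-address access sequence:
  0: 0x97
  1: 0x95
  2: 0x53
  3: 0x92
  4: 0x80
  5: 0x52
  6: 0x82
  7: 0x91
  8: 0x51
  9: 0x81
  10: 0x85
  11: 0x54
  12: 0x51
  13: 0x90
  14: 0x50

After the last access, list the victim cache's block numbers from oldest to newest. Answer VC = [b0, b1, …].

0: 0x97 (blk 18, set 2) → MISS  vc=[]
1: 0x95 (blk 18, set 2) → L1-HIT  vc=[]
2: 0x53 (blk 10, set 2) → MISS  vc=[18]
3: 0x92 (blk 18, set 2) → VC-HIT  vc=[10]
4: 0x80 (blk 16, set 0) → MISS  vc=[10]
5: 0x52 (blk 10, set 2) → VC-HIT  vc=[18]
6: 0x82 (blk 16, set 0) → L1-HIT  vc=[18]
7: 0x91 (blk 18, set 2) → VC-HIT  vc=[10]
8: 0x51 (blk 10, set 2) → VC-HIT  vc=[18]
9: 0x81 (blk 16, set 0) → L1-HIT  vc=[18]
10: 0x85 (blk 16, set 0) → L1-HIT  vc=[18]
11: 0x54 (blk 10, set 2) → L1-HIT  vc=[18]
12: 0x51 (blk 10, set 2) → L1-HIT  vc=[18]
13: 0x90 (blk 18, set 2) → VC-HIT  vc=[10]
14: 0x50 (blk 10, set 2) → VC-HIT  vc=[18]

VC = [18]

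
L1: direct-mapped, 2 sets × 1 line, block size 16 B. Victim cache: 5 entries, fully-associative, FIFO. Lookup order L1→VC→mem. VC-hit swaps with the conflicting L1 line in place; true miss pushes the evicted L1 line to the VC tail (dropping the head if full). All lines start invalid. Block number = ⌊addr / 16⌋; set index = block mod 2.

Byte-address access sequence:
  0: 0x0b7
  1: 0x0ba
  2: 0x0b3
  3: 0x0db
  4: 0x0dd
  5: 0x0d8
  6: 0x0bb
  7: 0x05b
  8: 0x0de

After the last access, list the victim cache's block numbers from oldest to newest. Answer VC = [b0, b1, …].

0: 0xb7 (blk 11, set 1) → MISS  vc=[]
1: 0xba (blk 11, set 1) → L1-HIT  vc=[]
2: 0xb3 (blk 11, set 1) → L1-HIT  vc=[]
3: 0xdb (blk 13, set 1) → MISS  vc=[11]
4: 0xdd (blk 13, set 1) → L1-HIT  vc=[11]
5: 0xd8 (blk 13, set 1) → L1-HIT  vc=[11]
6: 0xbb (blk 11, set 1) → VC-HIT  vc=[13]
7: 0x5b (blk 5, set 1) → MISS  vc=[13, 11]
8: 0xde (blk 13, set 1) → VC-HIT  vc=[5, 11]

VC = [5, 11]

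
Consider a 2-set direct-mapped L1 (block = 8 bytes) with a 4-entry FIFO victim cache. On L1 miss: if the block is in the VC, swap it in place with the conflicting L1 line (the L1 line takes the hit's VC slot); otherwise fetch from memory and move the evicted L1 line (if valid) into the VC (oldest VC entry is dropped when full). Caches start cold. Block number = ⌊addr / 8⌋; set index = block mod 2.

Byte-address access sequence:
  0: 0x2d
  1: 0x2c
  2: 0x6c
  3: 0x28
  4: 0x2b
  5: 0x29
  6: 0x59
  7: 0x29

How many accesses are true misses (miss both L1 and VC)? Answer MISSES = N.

MISSES = 3

#0 0x2d→b5/s1 MISS; vc=[]
#1 0x2c→b5/s1 L1-HIT; vc=[]
#2 0x6c→b13/s1 MISS; vc=[5]
#3 0x28→b5/s1 VC-HIT; vc=[13]
#4 0x2b→b5/s1 L1-HIT; vc=[13]
#5 0x29→b5/s1 L1-HIT; vc=[13]
#6 0x59→b11/s1 MISS; vc=[13,5]
#7 0x29→b5/s1 VC-HIT; vc=[13,11]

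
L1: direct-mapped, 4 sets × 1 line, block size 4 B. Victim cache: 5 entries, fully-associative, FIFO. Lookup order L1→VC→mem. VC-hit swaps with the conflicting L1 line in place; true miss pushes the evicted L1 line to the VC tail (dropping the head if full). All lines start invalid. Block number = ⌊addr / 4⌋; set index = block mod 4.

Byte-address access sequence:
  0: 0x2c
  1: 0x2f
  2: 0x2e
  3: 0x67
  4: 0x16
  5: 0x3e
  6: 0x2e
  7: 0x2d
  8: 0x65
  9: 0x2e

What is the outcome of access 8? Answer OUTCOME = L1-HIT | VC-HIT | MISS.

OUTCOME = VC-HIT

#0 0x2c→b11/s3 MISS; vc=[]
#1 0x2f→b11/s3 L1-HIT; vc=[]
#2 0x2e→b11/s3 L1-HIT; vc=[]
#3 0x67→b25/s1 MISS; vc=[]
#4 0x16→b5/s1 MISS; vc=[25]
#5 0x3e→b15/s3 MISS; vc=[25,11]
#6 0x2e→b11/s3 VC-HIT; vc=[25,15]
#7 0x2d→b11/s3 L1-HIT; vc=[25,15]
#8 0x65→b25/s1 VC-HIT; vc=[5,15]
#9 0x2e→b11/s3 L1-HIT; vc=[5,15]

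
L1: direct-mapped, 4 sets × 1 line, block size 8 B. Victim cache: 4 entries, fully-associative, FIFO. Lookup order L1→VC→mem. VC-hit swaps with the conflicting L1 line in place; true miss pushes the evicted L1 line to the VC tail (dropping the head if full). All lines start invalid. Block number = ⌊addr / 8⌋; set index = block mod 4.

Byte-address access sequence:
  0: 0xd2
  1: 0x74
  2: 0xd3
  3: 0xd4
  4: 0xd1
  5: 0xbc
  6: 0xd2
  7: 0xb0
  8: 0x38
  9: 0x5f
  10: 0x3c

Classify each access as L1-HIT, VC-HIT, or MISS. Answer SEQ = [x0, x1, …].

  [0] addr=0xd2 blk=26 s=2: MISS | VC []
  [1] addr=0x74 blk=14 s=2: MISS | VC [26]
  [2] addr=0xd3 blk=26 s=2: VC-HIT | VC [14]
  [3] addr=0xd4 blk=26 s=2: L1-HIT | VC [14]
  [4] addr=0xd1 blk=26 s=2: L1-HIT | VC [14]
  [5] addr=0xbc blk=23 s=3: MISS | VC [14]
  [6] addr=0xd2 blk=26 s=2: L1-HIT | VC [14]
  [7] addr=0xb0 blk=22 s=2: MISS | VC [14, 26]
  [8] addr=0x38 blk=7 s=3: MISS | VC [14, 26, 23]
  [9] addr=0x5f blk=11 s=3: MISS | VC [14, 26, 23, 7]
  [10] addr=0x3c blk=7 s=3: VC-HIT | VC [14, 26, 23, 11]

SEQ = [MISS, MISS, VC-HIT, L1-HIT, L1-HIT, MISS, L1-HIT, MISS, MISS, MISS, VC-HIT]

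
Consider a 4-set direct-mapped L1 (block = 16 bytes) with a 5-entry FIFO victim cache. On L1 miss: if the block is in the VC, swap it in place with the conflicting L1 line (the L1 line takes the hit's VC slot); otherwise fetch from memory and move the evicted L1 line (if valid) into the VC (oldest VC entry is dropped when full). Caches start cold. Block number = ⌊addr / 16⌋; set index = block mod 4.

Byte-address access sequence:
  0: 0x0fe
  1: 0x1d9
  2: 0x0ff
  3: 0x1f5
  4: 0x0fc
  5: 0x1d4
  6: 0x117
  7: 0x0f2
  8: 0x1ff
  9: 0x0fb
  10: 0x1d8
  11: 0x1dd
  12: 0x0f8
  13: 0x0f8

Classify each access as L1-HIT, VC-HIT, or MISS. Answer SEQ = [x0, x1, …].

SEQ = [MISS, MISS, L1-HIT, MISS, VC-HIT, L1-HIT, MISS, L1-HIT, VC-HIT, VC-HIT, VC-HIT, L1-HIT, L1-HIT, L1-HIT]

#0 0xfe→b15/s3 MISS; vc=[]
#1 0x1d9→b29/s1 MISS; vc=[]
#2 0xff→b15/s3 L1-HIT; vc=[]
#3 0x1f5→b31/s3 MISS; vc=[15]
#4 0xfc→b15/s3 VC-HIT; vc=[31]
#5 0x1d4→b29/s1 L1-HIT; vc=[31]
#6 0x117→b17/s1 MISS; vc=[31,29]
#7 0xf2→b15/s3 L1-HIT; vc=[31,29]
#8 0x1ff→b31/s3 VC-HIT; vc=[15,29]
#9 0xfb→b15/s3 VC-HIT; vc=[31,29]
#10 0x1d8→b29/s1 VC-HIT; vc=[31,17]
#11 0x1dd→b29/s1 L1-HIT; vc=[31,17]
#12 0xf8→b15/s3 L1-HIT; vc=[31,17]
#13 0xf8→b15/s3 L1-HIT; vc=[31,17]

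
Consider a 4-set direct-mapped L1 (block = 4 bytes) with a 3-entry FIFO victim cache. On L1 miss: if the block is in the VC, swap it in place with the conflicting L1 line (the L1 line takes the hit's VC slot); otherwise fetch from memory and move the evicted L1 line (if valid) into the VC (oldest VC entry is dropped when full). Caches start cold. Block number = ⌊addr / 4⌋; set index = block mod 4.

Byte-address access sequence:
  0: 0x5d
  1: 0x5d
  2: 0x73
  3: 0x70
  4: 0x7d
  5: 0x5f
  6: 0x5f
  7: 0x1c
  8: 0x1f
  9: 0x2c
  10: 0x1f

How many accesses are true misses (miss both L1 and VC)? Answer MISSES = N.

#0 0x5d→b23/s3 MISS; vc=[]
#1 0x5d→b23/s3 L1-HIT; vc=[]
#2 0x73→b28/s0 MISS; vc=[]
#3 0x70→b28/s0 L1-HIT; vc=[]
#4 0x7d→b31/s3 MISS; vc=[23]
#5 0x5f→b23/s3 VC-HIT; vc=[31]
#6 0x5f→b23/s3 L1-HIT; vc=[31]
#7 0x1c→b7/s3 MISS; vc=[31,23]
#8 0x1f→b7/s3 L1-HIT; vc=[31,23]
#9 0x2c→b11/s3 MISS; vc=[31,23,7]
#10 0x1f→b7/s3 VC-HIT; vc=[31,23,11]

MISSES = 5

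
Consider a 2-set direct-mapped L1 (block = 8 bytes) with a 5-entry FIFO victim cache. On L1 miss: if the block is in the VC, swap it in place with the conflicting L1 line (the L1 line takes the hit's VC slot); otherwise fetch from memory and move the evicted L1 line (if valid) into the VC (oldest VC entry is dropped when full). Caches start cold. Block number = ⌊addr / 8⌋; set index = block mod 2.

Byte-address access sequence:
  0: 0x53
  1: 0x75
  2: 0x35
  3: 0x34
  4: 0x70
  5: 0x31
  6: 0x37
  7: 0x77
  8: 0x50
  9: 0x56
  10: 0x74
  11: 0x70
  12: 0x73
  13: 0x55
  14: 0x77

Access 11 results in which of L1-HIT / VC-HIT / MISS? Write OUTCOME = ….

OUTCOME = L1-HIT

0: 0x53 (blk 10, set 0) → MISS  vc=[]
1: 0x75 (blk 14, set 0) → MISS  vc=[10]
2: 0x35 (blk 6, set 0) → MISS  vc=[10, 14]
3: 0x34 (blk 6, set 0) → L1-HIT  vc=[10, 14]
4: 0x70 (blk 14, set 0) → VC-HIT  vc=[10, 6]
5: 0x31 (blk 6, set 0) → VC-HIT  vc=[10, 14]
6: 0x37 (blk 6, set 0) → L1-HIT  vc=[10, 14]
7: 0x77 (blk 14, set 0) → VC-HIT  vc=[10, 6]
8: 0x50 (blk 10, set 0) → VC-HIT  vc=[14, 6]
9: 0x56 (blk 10, set 0) → L1-HIT  vc=[14, 6]
10: 0x74 (blk 14, set 0) → VC-HIT  vc=[10, 6]
11: 0x70 (blk 14, set 0) → L1-HIT  vc=[10, 6]
12: 0x73 (blk 14, set 0) → L1-HIT  vc=[10, 6]
13: 0x55 (blk 10, set 0) → VC-HIT  vc=[14, 6]
14: 0x77 (blk 14, set 0) → VC-HIT  vc=[10, 6]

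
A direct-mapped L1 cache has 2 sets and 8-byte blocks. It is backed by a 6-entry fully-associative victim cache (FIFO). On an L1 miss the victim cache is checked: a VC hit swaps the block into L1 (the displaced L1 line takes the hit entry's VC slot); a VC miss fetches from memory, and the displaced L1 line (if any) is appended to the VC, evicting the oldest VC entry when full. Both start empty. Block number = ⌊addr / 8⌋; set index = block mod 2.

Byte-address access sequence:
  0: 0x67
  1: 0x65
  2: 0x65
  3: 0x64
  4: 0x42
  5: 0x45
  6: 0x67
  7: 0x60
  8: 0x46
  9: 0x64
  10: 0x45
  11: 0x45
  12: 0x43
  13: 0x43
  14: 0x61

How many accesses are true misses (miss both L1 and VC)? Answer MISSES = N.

MISSES = 2

  [0] addr=0x67 blk=12 s=0: MISS | VC []
  [1] addr=0x65 blk=12 s=0: L1-HIT | VC []
  [2] addr=0x65 blk=12 s=0: L1-HIT | VC []
  [3] addr=0x64 blk=12 s=0: L1-HIT | VC []
  [4] addr=0x42 blk=8 s=0: MISS | VC [12]
  [5] addr=0x45 blk=8 s=0: L1-HIT | VC [12]
  [6] addr=0x67 blk=12 s=0: VC-HIT | VC [8]
  [7] addr=0x60 blk=12 s=0: L1-HIT | VC [8]
  [8] addr=0x46 blk=8 s=0: VC-HIT | VC [12]
  [9] addr=0x64 blk=12 s=0: VC-HIT | VC [8]
  [10] addr=0x45 blk=8 s=0: VC-HIT | VC [12]
  [11] addr=0x45 blk=8 s=0: L1-HIT | VC [12]
  [12] addr=0x43 blk=8 s=0: L1-HIT | VC [12]
  [13] addr=0x43 blk=8 s=0: L1-HIT | VC [12]
  [14] addr=0x61 blk=12 s=0: VC-HIT | VC [8]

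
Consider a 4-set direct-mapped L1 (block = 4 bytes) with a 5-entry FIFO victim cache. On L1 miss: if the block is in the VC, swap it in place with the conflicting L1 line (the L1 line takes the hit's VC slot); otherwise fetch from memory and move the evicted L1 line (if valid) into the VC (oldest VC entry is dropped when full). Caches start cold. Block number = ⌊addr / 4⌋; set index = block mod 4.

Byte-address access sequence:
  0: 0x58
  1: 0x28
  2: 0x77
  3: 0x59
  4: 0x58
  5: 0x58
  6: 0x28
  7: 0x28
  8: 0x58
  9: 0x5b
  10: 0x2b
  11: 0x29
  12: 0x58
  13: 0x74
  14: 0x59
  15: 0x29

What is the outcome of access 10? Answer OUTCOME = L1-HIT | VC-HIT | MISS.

OUTCOME = VC-HIT

#0 0x58→b22/s2 MISS; vc=[]
#1 0x28→b10/s2 MISS; vc=[22]
#2 0x77→b29/s1 MISS; vc=[22]
#3 0x59→b22/s2 VC-HIT; vc=[10]
#4 0x58→b22/s2 L1-HIT; vc=[10]
#5 0x58→b22/s2 L1-HIT; vc=[10]
#6 0x28→b10/s2 VC-HIT; vc=[22]
#7 0x28→b10/s2 L1-HIT; vc=[22]
#8 0x58→b22/s2 VC-HIT; vc=[10]
#9 0x5b→b22/s2 L1-HIT; vc=[10]
#10 0x2b→b10/s2 VC-HIT; vc=[22]
#11 0x29→b10/s2 L1-HIT; vc=[22]
#12 0x58→b22/s2 VC-HIT; vc=[10]
#13 0x74→b29/s1 L1-HIT; vc=[10]
#14 0x59→b22/s2 L1-HIT; vc=[10]
#15 0x29→b10/s2 VC-HIT; vc=[22]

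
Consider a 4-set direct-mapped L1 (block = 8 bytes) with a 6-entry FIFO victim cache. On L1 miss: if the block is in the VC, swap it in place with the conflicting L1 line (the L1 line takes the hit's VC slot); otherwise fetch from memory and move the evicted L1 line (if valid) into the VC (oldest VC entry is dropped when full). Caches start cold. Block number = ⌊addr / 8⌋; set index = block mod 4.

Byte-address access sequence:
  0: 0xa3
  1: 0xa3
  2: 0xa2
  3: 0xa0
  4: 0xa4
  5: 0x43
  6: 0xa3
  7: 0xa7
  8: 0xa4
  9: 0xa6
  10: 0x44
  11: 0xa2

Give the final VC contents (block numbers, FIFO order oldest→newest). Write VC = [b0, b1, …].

VC = [8]

  [0] addr=0xa3 blk=20 s=0: MISS | VC []
  [1] addr=0xa3 blk=20 s=0: L1-HIT | VC []
  [2] addr=0xa2 blk=20 s=0: L1-HIT | VC []
  [3] addr=0xa0 blk=20 s=0: L1-HIT | VC []
  [4] addr=0xa4 blk=20 s=0: L1-HIT | VC []
  [5] addr=0x43 blk=8 s=0: MISS | VC [20]
  [6] addr=0xa3 blk=20 s=0: VC-HIT | VC [8]
  [7] addr=0xa7 blk=20 s=0: L1-HIT | VC [8]
  [8] addr=0xa4 blk=20 s=0: L1-HIT | VC [8]
  [9] addr=0xa6 blk=20 s=0: L1-HIT | VC [8]
  [10] addr=0x44 blk=8 s=0: VC-HIT | VC [20]
  [11] addr=0xa2 blk=20 s=0: VC-HIT | VC [8]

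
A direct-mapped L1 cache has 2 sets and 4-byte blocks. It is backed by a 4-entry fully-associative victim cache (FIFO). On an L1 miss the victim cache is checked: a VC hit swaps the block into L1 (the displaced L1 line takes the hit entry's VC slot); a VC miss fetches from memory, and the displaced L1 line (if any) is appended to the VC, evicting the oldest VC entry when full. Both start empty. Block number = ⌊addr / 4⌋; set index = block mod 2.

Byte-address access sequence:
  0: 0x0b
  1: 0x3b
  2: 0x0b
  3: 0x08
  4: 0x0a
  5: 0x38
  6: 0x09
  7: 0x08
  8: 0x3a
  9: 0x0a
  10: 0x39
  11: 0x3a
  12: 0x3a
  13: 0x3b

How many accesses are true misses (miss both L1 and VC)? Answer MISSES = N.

  [0] addr=0xb blk=2 s=0: MISS | VC []
  [1] addr=0x3b blk=14 s=0: MISS | VC [2]
  [2] addr=0xb blk=2 s=0: VC-HIT | VC [14]
  [3] addr=0x8 blk=2 s=0: L1-HIT | VC [14]
  [4] addr=0xa blk=2 s=0: L1-HIT | VC [14]
  [5] addr=0x38 blk=14 s=0: VC-HIT | VC [2]
  [6] addr=0x9 blk=2 s=0: VC-HIT | VC [14]
  [7] addr=0x8 blk=2 s=0: L1-HIT | VC [14]
  [8] addr=0x3a blk=14 s=0: VC-HIT | VC [2]
  [9] addr=0xa blk=2 s=0: VC-HIT | VC [14]
  [10] addr=0x39 blk=14 s=0: VC-HIT | VC [2]
  [11] addr=0x3a blk=14 s=0: L1-HIT | VC [2]
  [12] addr=0x3a blk=14 s=0: L1-HIT | VC [2]
  [13] addr=0x3b blk=14 s=0: L1-HIT | VC [2]

MISSES = 2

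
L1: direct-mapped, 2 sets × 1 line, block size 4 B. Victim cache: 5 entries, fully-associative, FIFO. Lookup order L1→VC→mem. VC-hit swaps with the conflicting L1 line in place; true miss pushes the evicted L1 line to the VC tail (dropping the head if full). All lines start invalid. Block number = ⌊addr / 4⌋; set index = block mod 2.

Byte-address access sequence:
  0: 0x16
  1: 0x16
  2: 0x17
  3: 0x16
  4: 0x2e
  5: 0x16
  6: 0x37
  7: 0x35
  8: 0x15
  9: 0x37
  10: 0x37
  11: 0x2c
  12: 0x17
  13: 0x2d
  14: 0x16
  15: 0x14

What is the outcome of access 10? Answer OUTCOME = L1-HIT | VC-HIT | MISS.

OUTCOME = L1-HIT

0: 0x16 (blk 5, set 1) → MISS  vc=[]
1: 0x16 (blk 5, set 1) → L1-HIT  vc=[]
2: 0x17 (blk 5, set 1) → L1-HIT  vc=[]
3: 0x16 (blk 5, set 1) → L1-HIT  vc=[]
4: 0x2e (blk 11, set 1) → MISS  vc=[5]
5: 0x16 (blk 5, set 1) → VC-HIT  vc=[11]
6: 0x37 (blk 13, set 1) → MISS  vc=[11, 5]
7: 0x35 (blk 13, set 1) → L1-HIT  vc=[11, 5]
8: 0x15 (blk 5, set 1) → VC-HIT  vc=[11, 13]
9: 0x37 (blk 13, set 1) → VC-HIT  vc=[11, 5]
10: 0x37 (blk 13, set 1) → L1-HIT  vc=[11, 5]
11: 0x2c (blk 11, set 1) → VC-HIT  vc=[13, 5]
12: 0x17 (blk 5, set 1) → VC-HIT  vc=[13, 11]
13: 0x2d (blk 11, set 1) → VC-HIT  vc=[13, 5]
14: 0x16 (blk 5, set 1) → VC-HIT  vc=[13, 11]
15: 0x14 (blk 5, set 1) → L1-HIT  vc=[13, 11]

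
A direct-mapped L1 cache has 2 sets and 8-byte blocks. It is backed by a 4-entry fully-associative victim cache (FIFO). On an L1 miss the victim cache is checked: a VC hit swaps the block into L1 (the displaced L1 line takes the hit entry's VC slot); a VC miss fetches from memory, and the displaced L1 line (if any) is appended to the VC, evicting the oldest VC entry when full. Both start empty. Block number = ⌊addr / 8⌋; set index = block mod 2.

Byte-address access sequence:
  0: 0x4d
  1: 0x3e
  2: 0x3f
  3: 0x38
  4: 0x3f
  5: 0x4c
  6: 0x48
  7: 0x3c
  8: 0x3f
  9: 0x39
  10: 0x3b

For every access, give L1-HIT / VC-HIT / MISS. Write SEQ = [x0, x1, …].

  [0] addr=0x4d blk=9 s=1: MISS | VC []
  [1] addr=0x3e blk=7 s=1: MISS | VC [9]
  [2] addr=0x3f blk=7 s=1: L1-HIT | VC [9]
  [3] addr=0x38 blk=7 s=1: L1-HIT | VC [9]
  [4] addr=0x3f blk=7 s=1: L1-HIT | VC [9]
  [5] addr=0x4c blk=9 s=1: VC-HIT | VC [7]
  [6] addr=0x48 blk=9 s=1: L1-HIT | VC [7]
  [7] addr=0x3c blk=7 s=1: VC-HIT | VC [9]
  [8] addr=0x3f blk=7 s=1: L1-HIT | VC [9]
  [9] addr=0x39 blk=7 s=1: L1-HIT | VC [9]
  [10] addr=0x3b blk=7 s=1: L1-HIT | VC [9]

SEQ = [MISS, MISS, L1-HIT, L1-HIT, L1-HIT, VC-HIT, L1-HIT, VC-HIT, L1-HIT, L1-HIT, L1-HIT]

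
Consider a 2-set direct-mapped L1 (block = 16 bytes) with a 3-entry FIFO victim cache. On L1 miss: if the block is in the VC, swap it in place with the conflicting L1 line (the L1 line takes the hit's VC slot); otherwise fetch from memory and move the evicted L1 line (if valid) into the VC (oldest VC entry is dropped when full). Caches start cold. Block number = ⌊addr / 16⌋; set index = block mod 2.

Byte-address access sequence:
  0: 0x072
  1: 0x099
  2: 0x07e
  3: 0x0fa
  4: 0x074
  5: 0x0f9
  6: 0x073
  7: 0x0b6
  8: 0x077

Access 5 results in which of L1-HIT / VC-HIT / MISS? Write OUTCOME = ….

OUTCOME = VC-HIT

  [0] addr=0x72 blk=7 s=1: MISS | VC []
  [1] addr=0x99 blk=9 s=1: MISS | VC [7]
  [2] addr=0x7e blk=7 s=1: VC-HIT | VC [9]
  [3] addr=0xfa blk=15 s=1: MISS | VC [9, 7]
  [4] addr=0x74 blk=7 s=1: VC-HIT | VC [9, 15]
  [5] addr=0xf9 blk=15 s=1: VC-HIT | VC [9, 7]
  [6] addr=0x73 blk=7 s=1: VC-HIT | VC [9, 15]
  [7] addr=0xb6 blk=11 s=1: MISS | VC [9, 15, 7]
  [8] addr=0x77 blk=7 s=1: VC-HIT | VC [9, 15, 11]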